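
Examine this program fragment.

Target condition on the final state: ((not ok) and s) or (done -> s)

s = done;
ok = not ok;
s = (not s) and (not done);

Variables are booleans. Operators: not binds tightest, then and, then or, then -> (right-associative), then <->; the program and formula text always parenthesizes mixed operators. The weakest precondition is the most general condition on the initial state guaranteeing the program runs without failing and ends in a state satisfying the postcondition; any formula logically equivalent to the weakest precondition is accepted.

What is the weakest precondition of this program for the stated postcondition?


Working backward. After the program, ((not ok) and s) or (done -> s) must hold.
Before s := (not s) and (not done): ((not ok) and (not s) and (not done)) or (done -> ((not s) and (not done)))
Before ok := not ok: (ok and (not s) and (not done)) or (done -> ((not s) and (not done)))
Before s := done: (ok and (not done)) or (done -> (not done))
Answer: WP = (ok and (not done)) or (done -> (not done))


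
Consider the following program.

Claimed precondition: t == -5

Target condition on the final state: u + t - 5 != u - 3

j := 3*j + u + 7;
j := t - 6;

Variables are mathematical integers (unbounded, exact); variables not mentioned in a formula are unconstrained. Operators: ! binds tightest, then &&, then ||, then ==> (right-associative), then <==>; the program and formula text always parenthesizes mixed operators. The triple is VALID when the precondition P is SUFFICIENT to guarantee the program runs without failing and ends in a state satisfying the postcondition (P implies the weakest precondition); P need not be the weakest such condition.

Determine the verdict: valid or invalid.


Working backward. After the program, the postcondition u + t - 5 != u - 3 must hold; in canonical form it is t != 2.
Before j := t - 6: t != 2
Before j := 3*j + u + 7: t != 2
The weakest precondition is t != 2.
Check whether t == -5 implies it.
Every state satisfying the precondition satisfies the weakest precondition: the implication holds.
Answer: valid


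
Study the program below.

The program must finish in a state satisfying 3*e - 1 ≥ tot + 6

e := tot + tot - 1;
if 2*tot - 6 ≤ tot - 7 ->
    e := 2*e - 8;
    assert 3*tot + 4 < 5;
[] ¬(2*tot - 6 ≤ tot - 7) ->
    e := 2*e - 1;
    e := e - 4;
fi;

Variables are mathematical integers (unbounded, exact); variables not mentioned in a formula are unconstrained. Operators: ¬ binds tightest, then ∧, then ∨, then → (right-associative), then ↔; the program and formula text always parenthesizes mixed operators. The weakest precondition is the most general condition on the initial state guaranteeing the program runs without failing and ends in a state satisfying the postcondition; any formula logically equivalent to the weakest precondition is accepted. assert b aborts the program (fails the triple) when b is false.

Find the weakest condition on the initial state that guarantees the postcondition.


Working backward. After the program, the postcondition 3*e - 1 ≥ tot + 6 must hold; in canonical form it is 3*e ≥ tot + 7.
Then branch requires 3*tot < 1 ∧ 6*e ≥ tot + 31; else branch requires 6*e ≥ tot + 22.
Before the if: (tot ≤ -1 → (3*tot < 1 ∧ 6*e ≥ tot + 31)) ∧ ((¬(tot ≤ -1)) → 6*e ≥ tot + 22)
Before e := tot + tot - 1: (tot ≤ -1 → (3*tot < 1 ∧ 11*tot ≥ 37)) ∧ ((¬(tot ≤ -1)) → 11*tot ≥ 28)
Answer: WP = (tot ≤ -1 → (3*tot < 1 ∧ 11*tot ≥ 37)) ∧ ((¬(tot ≤ -1)) → 11*tot ≥ 28)


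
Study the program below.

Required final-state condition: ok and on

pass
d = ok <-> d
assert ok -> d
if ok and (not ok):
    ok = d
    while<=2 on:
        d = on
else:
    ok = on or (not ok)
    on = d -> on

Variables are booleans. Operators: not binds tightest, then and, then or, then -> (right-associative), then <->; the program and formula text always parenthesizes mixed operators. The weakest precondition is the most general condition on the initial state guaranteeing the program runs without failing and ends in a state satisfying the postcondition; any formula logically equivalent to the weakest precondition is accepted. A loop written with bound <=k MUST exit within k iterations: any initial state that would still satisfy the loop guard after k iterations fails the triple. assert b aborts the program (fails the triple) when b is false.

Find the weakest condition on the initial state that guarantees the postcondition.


Working backward. After the program, ok and on must hold.
Then branch requires (on -> ((not on) and ((not on) -> (d and on)))) and ((not on) -> (d and on)); else branch requires (on or (not ok)) and (d -> on).
Before the if: (on or (not ok)) and (d -> on)
Before assert ok -> d: (ok -> d) and (on or (not ok)) and (d -> on)
Before d := ok <-> d: (ok -> (ok <-> d)) and (on or (not ok)) and ((ok <-> d) -> on)
Before skip: (ok -> (ok <-> d)) and (on or (not ok)) and ((ok <-> d) -> on)
Answer: WP = (ok -> (ok <-> d)) and (on or (not ok)) and ((ok <-> d) -> on)


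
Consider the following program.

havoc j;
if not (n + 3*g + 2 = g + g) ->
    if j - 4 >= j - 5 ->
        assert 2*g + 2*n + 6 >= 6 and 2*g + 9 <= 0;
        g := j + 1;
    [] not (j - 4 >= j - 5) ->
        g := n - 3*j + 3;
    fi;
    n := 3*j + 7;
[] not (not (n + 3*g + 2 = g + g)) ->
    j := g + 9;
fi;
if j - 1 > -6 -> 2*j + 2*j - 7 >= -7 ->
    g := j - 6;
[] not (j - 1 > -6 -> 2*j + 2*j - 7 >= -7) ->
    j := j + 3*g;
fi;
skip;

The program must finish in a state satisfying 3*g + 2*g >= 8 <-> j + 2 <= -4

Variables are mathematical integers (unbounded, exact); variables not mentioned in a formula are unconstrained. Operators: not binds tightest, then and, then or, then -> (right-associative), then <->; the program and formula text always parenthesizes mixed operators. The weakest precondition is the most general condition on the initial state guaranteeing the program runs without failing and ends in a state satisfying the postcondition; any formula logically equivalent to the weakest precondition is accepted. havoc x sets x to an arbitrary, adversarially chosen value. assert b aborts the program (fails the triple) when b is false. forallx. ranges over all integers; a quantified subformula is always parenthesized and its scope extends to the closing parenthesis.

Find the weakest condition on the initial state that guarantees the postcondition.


Working backward. After the program, the postcondition 3*g + 2*g >= 8 <-> j + 2 <= -4 must hold; in canonical form it is 5*g >= 8 <-> j <= -6.
Before skip: 5*g >= 8 <-> j <= -6
Then branch requires 5*j >= 38 <-> j <= -6; else branch requires 5*g >= 8 <-> 3*g + j <= -6.
Before the if: ((j > -5 -> 4*j >= 0) -> (5*j >= 38 <-> j <= -6)) and ((not (j > -5 -> 4*j >= 0)) -> (5*g >= 8 <-> 3*g + j <= -6))
Then branch requires 2*g + 2*n >= 0 and 2*g <= -9 and ((j > -5 -> 4*j >= 0) -> (5*j >= 38 <-> j <= -6)) and ((not (j > -5 -> 4*j >= 0)) -> (5*j >= 3 <-> 4*j <= -9)); else branch requires ((g > -14 -> 4*g >= -36) -> (5*g >= -7 <-> g <= -15)) and ((not (g > -14 -> 4*g >= -36)) -> (5*g >= 8 <-> 4*g <= -15)).
Before the if: ((not (g + n = -2)) -> (2*g + 2*n >= 0 and 2*g <= -9 and ((j > -5 -> 4*j >= 0) -> (5*j >= 38 <-> j <= -6)) and ((not (j > -5 -> 4*j >= 0)) -> (5*j >= 3 <-> 4*j <= -9)))) and (g + n = -2 -> (((g > -14 -> 4*g >= -36) -> (5*g >= -7 <-> g <= -15)) and ((not (g > -14 -> 4*g >= -36)) -> (5*g >= 8 <-> 4*g <= -15))))
Before havoc j: forall j_1. (((not (g + n = -2)) -> (2*g + 2*n >= 0 and 2*g <= -9 and ((j_1 > -5 -> 4*j_1 >= 0) -> (5*j_1 >= 38 <-> j_1 <= -6)) and ((not (j_1 > -5 -> 4*j_1 >= 0)) -> (5*j_1 >= 3 <-> 4*j_1 <= -9)))) and (g + n = -2 -> (((g > -14 -> 4*g >= -36) -> (5*g >= -7 <-> g <= -15)) and ((not (g > -14 -> 4*g >= -36)) -> (5*g >= 8 <-> 4*g <= -15)))))
Answer: WP = forall j_1. (((not (g + n = -2)) -> (2*g + 2*n >= 0 and 2*g <= -9 and ((j_1 > -5 -> 4*j_1 >= 0) -> (5*j_1 >= 38 <-> j_1 <= -6)) and ((not (j_1 > -5 -> 4*j_1 >= 0)) -> (5*j_1 >= 3 <-> 4*j_1 <= -9)))) and (g + n = -2 -> (((g > -14 -> 4*g >= -36) -> (5*g >= -7 <-> g <= -15)) and ((not (g > -14 -> 4*g >= -36)) -> (5*g >= 8 <-> 4*g <= -15)))))


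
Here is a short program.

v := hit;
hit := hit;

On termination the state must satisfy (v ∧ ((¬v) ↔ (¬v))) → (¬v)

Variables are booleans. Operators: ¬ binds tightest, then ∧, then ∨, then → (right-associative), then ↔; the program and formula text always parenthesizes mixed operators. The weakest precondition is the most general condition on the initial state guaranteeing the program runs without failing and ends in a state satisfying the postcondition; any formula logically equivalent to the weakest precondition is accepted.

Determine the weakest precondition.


Working backward. After the program, the postcondition (v ∧ ((¬v) ↔ (¬v))) → (¬v) must hold; in canonical form it is v → (¬v).
Before hit := hit: v → (¬v)
Before v := hit: hit → (¬hit)
Answer: WP = hit → (¬hit)


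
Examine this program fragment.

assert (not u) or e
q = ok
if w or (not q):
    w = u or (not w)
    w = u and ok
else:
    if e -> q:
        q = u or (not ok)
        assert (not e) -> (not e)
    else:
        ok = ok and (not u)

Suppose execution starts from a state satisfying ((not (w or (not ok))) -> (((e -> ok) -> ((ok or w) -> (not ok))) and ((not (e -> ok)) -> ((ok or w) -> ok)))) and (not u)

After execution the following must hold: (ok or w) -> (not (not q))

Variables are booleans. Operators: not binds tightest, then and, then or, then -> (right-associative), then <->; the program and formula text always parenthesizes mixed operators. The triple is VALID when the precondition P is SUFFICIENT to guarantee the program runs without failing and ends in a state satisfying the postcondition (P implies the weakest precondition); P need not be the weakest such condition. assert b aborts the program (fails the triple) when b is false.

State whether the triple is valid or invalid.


Working backward. After the program, the postcondition (ok or w) -> (not (not q)) must hold; in canonical form it is (ok or w) -> q.
Then branch requires (ok or (u and ok)) -> q; else branch requires ((e -> q) -> ((ok or w) -> (u or (not ok)))) and ((not (e -> q)) -> (((ok and (not u)) or w) -> q)).
Before the if: ((w or (not q)) -> ((ok or (u and ok)) -> q)) and ((not (w or (not q))) -> (((e -> q) -> ((ok or w) -> (u or (not ok)))) and ((not (e -> q)) -> (((ok and (not u)) or w) -> q))))
Before q := ok: ((w or (not ok)) -> ((ok or (u and ok)) -> ok)) and ((not (w or (not ok))) -> (((e -> ok) -> ((ok or w) -> (u or (not ok)))) and ((not (e -> ok)) -> (((ok and (not u)) or w) -> ok))))
Before assert (not u) or e: ((not u) or e) and ((w or (not ok)) -> ((ok or (u and ok)) -> ok)) and ((not (w or (not ok))) -> (((e -> ok) -> ((ok or w) -> (u or (not ok)))) and ((not (e -> ok)) -> (((ok and (not u)) or w) -> ok))))
The weakest precondition is ((not u) or e) and ((w or (not ok)) -> ((ok or (u and ok)) -> ok)) and ((not (w or (not ok))) -> (((e -> ok) -> ((ok or w) -> (u or (not ok)))) and ((not (e -> ok)) -> (((ok and (not u)) or w) -> ok)))).
Check whether ((not (w or (not ok))) -> (((e -> ok) -> ((ok or w) -> (not ok))) and ((not (e -> ok)) -> ((ok or w) -> ok)))) and (not u) implies it.
Every state satisfying the precondition satisfies the weakest precondition: the implication holds.
Answer: valid


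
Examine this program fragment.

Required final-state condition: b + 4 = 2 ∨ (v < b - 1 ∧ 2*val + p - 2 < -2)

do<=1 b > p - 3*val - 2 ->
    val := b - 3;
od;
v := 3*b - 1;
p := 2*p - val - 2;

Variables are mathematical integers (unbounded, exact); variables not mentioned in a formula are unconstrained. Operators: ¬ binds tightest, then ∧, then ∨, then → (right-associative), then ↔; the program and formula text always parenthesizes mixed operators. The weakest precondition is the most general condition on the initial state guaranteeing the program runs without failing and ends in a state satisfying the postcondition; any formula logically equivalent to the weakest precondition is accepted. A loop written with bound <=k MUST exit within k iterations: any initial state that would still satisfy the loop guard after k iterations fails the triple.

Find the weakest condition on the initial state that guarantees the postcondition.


Working backward. After the program, the postcondition b + 4 = 2 ∨ (v < b - 1 ∧ 2*val + p - 2 < -2) must hold; in canonical form it is b = -2 ∨ (v < b - 1 ∧ p + 2*val < 0).
Before p := 2*p - val - 2: b = -2 ∨ (v < b - 1 ∧ 2*p + val < 2)
Before v := 3*b - 1: b = -2 ∨ (2*b < 0 ∧ 2*p + val < 2)
Before the loop (bound <=1), unroll the exhaustion recursion (WP_0 = exit-now case; WP_j = one more guarded iteration, up to j = 1):
  WP_0: (¬(b + 3*val > p - 2)) ∧ (b = -2 ∨ (2*b < 0 ∧ 2*p + val < 2))
  WP_1: (b + 3*val > p - 2 → ((¬(4*b > p + 7)) ∧ (b = -2 ∨ (2*b < 0 ∧ b + 2*p < 5)))) ∧ ((¬(b + 3*val > p - 2)) → (b = -2 ∨ (2*b < 0 ∧ 2*p + val < 2)))
So before the loop: (b + 3*val > p - 2 → ((¬(4*b > p + 7)) ∧ (b = -2 ∨ (2*b < 0 ∧ b + 2*p < 5)))) ∧ ((¬(b + 3*val > p - 2)) → (b = -2 ∨ (2*b < 0 ∧ 2*p + val < 2)))
Answer: WP = (b + 3*val > p - 2 → ((¬(4*b > p + 7)) ∧ (b = -2 ∨ (2*b < 0 ∧ b + 2*p < 5)))) ∧ ((¬(b + 3*val > p - 2)) → (b = -2 ∨ (2*b < 0 ∧ 2*p + val < 2)))


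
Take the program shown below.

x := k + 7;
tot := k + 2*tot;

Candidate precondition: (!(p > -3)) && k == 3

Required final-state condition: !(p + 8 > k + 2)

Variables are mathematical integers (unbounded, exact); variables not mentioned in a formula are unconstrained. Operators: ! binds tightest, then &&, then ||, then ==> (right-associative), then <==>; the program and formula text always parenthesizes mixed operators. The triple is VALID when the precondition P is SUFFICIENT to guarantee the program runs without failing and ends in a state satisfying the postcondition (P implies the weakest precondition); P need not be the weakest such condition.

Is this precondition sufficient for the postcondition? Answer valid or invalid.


Working backward. After the program, the postcondition !(p + 8 > k + 2) must hold; in canonical form it is !(p > k - 6).
Before tot := k + 2*tot: !(p > k - 6)
Before x := k + 7: !(p > k - 6)
The weakest precondition is !(p > k - 6).
Check whether (!(p > -3)) && k == 3 implies it.
Every state satisfying the precondition satisfies the weakest precondition: the implication holds.
Answer: valid


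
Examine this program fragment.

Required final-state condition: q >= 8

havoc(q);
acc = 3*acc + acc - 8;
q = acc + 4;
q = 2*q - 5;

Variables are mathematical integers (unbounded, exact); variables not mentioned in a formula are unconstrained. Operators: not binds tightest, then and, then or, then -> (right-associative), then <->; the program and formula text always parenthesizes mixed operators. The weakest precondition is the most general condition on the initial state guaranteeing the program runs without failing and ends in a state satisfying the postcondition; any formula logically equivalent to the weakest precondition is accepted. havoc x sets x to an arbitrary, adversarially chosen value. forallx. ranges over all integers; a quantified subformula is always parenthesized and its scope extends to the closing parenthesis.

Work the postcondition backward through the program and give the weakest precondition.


Working backward. After the program, q >= 8 must hold.
Before q := 2*q - 5: 2*q >= 13
Before q := acc + 4: 2*acc >= 5
Before acc := 3*acc + acc - 8: 8*acc >= 21
Before havoc q: 8*acc >= 21
Answer: WP = 8*acc >= 21


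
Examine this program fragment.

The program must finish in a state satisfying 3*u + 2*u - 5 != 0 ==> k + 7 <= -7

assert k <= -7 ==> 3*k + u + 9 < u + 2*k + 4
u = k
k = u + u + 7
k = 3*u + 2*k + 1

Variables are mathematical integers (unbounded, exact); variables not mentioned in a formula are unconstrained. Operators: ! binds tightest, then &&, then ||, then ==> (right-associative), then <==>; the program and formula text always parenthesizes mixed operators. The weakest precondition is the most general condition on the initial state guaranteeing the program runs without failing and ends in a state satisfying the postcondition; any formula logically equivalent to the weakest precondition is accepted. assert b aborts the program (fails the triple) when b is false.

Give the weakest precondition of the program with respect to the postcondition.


Working backward. After the program, the postcondition 3*u + 2*u - 5 != 0 ==> k + 7 <= -7 must hold; in canonical form it is 5*u != 5 ==> k <= -14.
Before k := 3*u + 2*k + 1: 5*u != 5 ==> 2*k + 3*u <= -15
Before k := u + u + 7: 5*u != 5 ==> 7*u <= -29
Before u := k: 5*k != 5 ==> 7*k <= -29
Before assert k <= -7 ==> 3*k + u + 9 < u + 2*k + 4: (k <= -7 ==> k < -5) && (5*k != 5 ==> 7*k <= -29)
Answer: WP = (k <= -7 ==> k < -5) && (5*k != 5 ==> 7*k <= -29)


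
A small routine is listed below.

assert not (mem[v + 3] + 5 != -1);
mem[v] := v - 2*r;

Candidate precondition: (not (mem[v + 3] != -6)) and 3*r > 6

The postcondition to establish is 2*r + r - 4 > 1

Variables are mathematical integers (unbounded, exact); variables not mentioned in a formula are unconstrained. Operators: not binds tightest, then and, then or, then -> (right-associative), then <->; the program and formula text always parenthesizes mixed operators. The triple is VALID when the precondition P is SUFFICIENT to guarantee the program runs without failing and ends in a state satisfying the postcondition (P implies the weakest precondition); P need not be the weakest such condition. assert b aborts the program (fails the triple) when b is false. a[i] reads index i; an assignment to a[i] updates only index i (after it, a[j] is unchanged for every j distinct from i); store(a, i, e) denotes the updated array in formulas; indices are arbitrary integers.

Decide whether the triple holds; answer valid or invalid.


Working backward. After the program, the postcondition 2*r + r - 4 > 1 must hold; in canonical form it is 3*r > 5.
Before mem[v] := v - 2*r: 3*r > 5
Before assert not (mem[v + 3] + 5 != -1): (not (mem[v + 3] != -6)) and 3*r > 5
The weakest precondition is (not (mem[v + 3] != -6)) and 3*r > 5.
Check whether (not (mem[v + 3] != -6)) and 3*r > 6 implies it.
Every state satisfying the precondition satisfies the weakest precondition: the implication holds.
Answer: valid


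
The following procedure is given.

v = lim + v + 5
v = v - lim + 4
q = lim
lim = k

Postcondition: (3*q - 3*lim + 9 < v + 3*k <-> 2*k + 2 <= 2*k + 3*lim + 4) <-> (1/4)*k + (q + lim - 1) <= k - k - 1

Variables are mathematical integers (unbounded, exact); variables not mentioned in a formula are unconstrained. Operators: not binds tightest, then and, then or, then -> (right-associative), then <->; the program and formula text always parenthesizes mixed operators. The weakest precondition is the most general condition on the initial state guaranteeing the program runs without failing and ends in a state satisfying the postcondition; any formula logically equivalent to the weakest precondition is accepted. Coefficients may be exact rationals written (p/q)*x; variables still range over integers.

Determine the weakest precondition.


Working backward. After the program, the postcondition (3*q - 3*lim + 9 < v + 3*k <-> 2*k + 2 <= 2*k + 3*lim + 4) <-> (1/4)*k + (q + lim - 1) <= k - k - 1 must hold; in canonical form it is (3*q < 3*k + 3*lim + v - 9 <-> 3*lim >= -2) <-> (1/4)*k + lim + q <= 0.
Before lim := k: (3*q < 6*k + v - 9 <-> 3*k >= -2) <-> (5/4)*k + q <= 0
Before q := lim: (3*lim < 6*k + v - 9 <-> 3*k >= -2) <-> (5/4)*k + lim <= 0
Before v := v - lim + 4: (4*lim < 6*k + v - 5 <-> 3*k >= -2) <-> (5/4)*k + lim <= 0
Before v := lim + v + 5: (3*lim < 6*k + v <-> 3*k >= -2) <-> (5/4)*k + lim <= 0
Answer: WP = (3*lim < 6*k + v <-> 3*k >= -2) <-> (5/4)*k + lim <= 0


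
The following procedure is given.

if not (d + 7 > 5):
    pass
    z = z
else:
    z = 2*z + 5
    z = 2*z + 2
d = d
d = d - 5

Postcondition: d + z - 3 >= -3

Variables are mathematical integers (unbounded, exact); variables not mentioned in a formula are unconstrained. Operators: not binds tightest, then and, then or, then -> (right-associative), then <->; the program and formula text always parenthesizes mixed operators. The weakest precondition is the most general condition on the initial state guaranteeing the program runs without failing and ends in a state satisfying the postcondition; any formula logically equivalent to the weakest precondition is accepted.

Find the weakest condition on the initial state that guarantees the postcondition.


Working backward. After the program, the postcondition d + z - 3 >= -3 must hold; in canonical form it is d + z >= 0.
Before d := d - 5: d + z >= 5
Before d := d: d + z >= 5
Then branch requires d + z >= 5; else branch requires d + 4*z >= -7.
Before the if: ((not (d > -2)) -> d + z >= 5) and (d > -2 -> d + 4*z >= -7)
Answer: WP = ((not (d > -2)) -> d + z >= 5) and (d > -2 -> d + 4*z >= -7)


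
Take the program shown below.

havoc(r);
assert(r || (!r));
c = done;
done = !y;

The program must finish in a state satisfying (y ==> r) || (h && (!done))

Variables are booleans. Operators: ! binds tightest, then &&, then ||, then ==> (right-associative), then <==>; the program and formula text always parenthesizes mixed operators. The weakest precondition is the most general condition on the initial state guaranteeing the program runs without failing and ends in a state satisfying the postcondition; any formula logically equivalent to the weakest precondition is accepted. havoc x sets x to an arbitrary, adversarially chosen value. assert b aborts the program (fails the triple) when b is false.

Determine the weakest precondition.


Working backward. After the program, (y ==> r) || (h && (!done)) must hold.
Before done := !y: (y ==> r) || (h && y)
Before c := done: (y ==> r) || (h && y)
Before assert r || (!r): (y ==> r) || (h && y)
Before havoc r: (!y) || (h && y)
Answer: WP = (!y) || (h && y)


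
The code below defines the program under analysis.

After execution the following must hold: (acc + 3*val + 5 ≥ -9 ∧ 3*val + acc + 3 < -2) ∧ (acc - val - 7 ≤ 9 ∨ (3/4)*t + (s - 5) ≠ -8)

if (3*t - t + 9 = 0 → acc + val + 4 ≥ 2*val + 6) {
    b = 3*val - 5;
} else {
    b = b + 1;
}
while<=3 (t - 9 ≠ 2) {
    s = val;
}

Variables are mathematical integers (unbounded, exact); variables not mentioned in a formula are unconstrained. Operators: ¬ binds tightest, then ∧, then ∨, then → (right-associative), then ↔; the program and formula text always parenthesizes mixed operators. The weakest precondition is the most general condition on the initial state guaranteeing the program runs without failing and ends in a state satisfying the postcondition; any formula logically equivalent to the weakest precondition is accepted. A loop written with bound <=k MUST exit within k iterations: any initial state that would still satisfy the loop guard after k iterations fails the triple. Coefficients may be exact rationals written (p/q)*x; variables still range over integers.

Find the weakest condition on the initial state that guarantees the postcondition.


Working backward. After the program, the postcondition (acc + 3*val + 5 ≥ -9 ∧ 3*val + acc + 3 < -2) ∧ (acc - val - 7 ≤ 9 ∨ (3/4)*t + (s - 5) ≠ -8) must hold; in canonical form it is acc + 3*val ≥ -14 ∧ acc + 3*val < -5 ∧ (acc ≤ val + 16 ∨ s + (3/4)*t ≠ -3).
Before the loop (bound <=3), unroll the exhaustion recursion (WP_0 = exit-now case; WP_j = one more guarded iteration, up to j = 3):
  WP_0: (¬(t ≠ 11)) ∧ acc + 3*val ≥ -14 ∧ acc + 3*val < -5 ∧ (acc ≤ val + 16 ∨ s + (3/4)*t ≠ -3)
  WP_1: (t ≠ 11 → ((¬(t ≠ 11)) ∧ acc + 3*val ≥ -14 ∧ acc + 3*val < -5 ∧ (acc ≤ val + 16 ∨ (3/4)*t + val ≠ -3))) ∧ ((¬(t ≠ 11)) → (acc + 3*val ≥ -14 ∧ acc + 3*val < -5 ∧ (acc ≤ val + 16 ∨ s + (3/4)*t ≠ -3)))
  WP_2: (t ≠ 11 → ((t ≠ 11 → ((¬(t ≠ 11)) ∧ acc + 3*val ≥ -14 ∧ acc + 3*val < -5 ∧ (acc ≤ val + 16 ∨ (3/4)*t + val ≠ -3))) ∧ ((¬(t ≠ 11)) → (acc + 3*val ≥ -14 ∧ acc + 3*val < -5 ∧ (acc ≤ val + 16 ∨ (3/4)*t + val ≠ -3))))) ∧ ((¬(t ≠ 11)) → (acc + 3*val ≥ -14 ∧ acc + 3*val < -5 ∧ (acc ≤ val + 16 ∨ s + (3/4)*t ≠ -3)))
  WP_3: (t ≠ 11 → ((t ≠ 11 → ((t ≠ 11 → ((¬(t ≠ 11)) ∧ acc + 3*val ≥ -14 ∧ acc + 3*val < -5 ∧ (acc ≤ val + 16 ∨ (3/4)*t + val ≠ -3))) ∧ ((¬(t ≠ 11)) → (acc + 3*val ≥ -14 ∧ acc + 3*val < -5 ∧ (acc ≤ val + 16 ∨ (3/4)*t + val ≠ -3))))) ∧ ((¬(t ≠ 11)) → (acc + 3*val ≥ -14 ∧ acc + 3*val < -5 ∧ (acc ≤ val + 16 ∨ (3/4)*t + val ≠ -3))))) ∧ ((¬(t ≠ 11)) → (acc + 3*val ≥ -14 ∧ acc + 3*val < -5 ∧ (acc ≤ val + 16 ∨ s + (3/4)*t ≠ -3)))
So before the loop: (t ≠ 11 → ((t ≠ 11 → ((t ≠ 11 → ((¬(t ≠ 11)) ∧ acc + 3*val ≥ -14 ∧ acc + 3*val < -5 ∧ (acc ≤ val + 16 ∨ (3/4)*t + val ≠ -3))) ∧ ((¬(t ≠ 11)) → (acc + 3*val ≥ -14 ∧ acc + 3*val < -5 ∧ (acc ≤ val + 16 ∨ (3/4)*t + val ≠ -3))))) ∧ ((¬(t ≠ 11)) → (acc + 3*val ≥ -14 ∧ acc + 3*val < -5 ∧ (acc ≤ val + 16 ∨ (3/4)*t + val ≠ -3))))) ∧ ((¬(t ≠ 11)) → (acc + 3*val ≥ -14 ∧ acc + 3*val < -5 ∧ (acc ≤ val + 16 ∨ s + (3/4)*t ≠ -3)))
Then branch requires (t ≠ 11 → ((t ≠ 11 → ((t ≠ 11 → ((¬(t ≠ 11)) ∧ acc + 3*val ≥ -14 ∧ acc + 3*val < -5 ∧ (acc ≤ val + 16 ∨ (3/4)*t + val ≠ -3))) ∧ ((¬(t ≠ 11)) → (acc + 3*val ≥ -14 ∧ acc + 3*val < -5 ∧ (acc ≤ val + 16 ∨ (3/4)*t + val ≠ -3))))) ∧ ((¬(t ≠ 11)) → (acc + 3*val ≥ -14 ∧ acc + 3*val < -5 ∧ (acc ≤ val + 16 ∨ (3/4)*t + val ≠ -3))))) ∧ ((¬(t ≠ 11)) → (acc + 3*val ≥ -14 ∧ acc + 3*val < -5 ∧ (acc ≤ val + 16 ∨ s + (3/4)*t ≠ -3))); else branch requires (t ≠ 11 → ((t ≠ 11 → ((t ≠ 11 → ((¬(t ≠ 11)) ∧ acc + 3*val ≥ -14 ∧ acc + 3*val < -5 ∧ (acc ≤ val + 16 ∨ (3/4)*t + val ≠ -3))) ∧ ((¬(t ≠ 11)) → (acc + 3*val ≥ -14 ∧ acc + 3*val < -5 ∧ (acc ≤ val + 16 ∨ (3/4)*t + val ≠ -3))))) ∧ ((¬(t ≠ 11)) → (acc + 3*val ≥ -14 ∧ acc + 3*val < -5 ∧ (acc ≤ val + 16 ∨ (3/4)*t + val ≠ -3))))) ∧ ((¬(t ≠ 11)) → (acc + 3*val ≥ -14 ∧ acc + 3*val < -5 ∧ (acc ≤ val + 16 ∨ s + (3/4)*t ≠ -3))).
Before the if: ((2*t = -9 → acc ≥ val + 2) → ((t ≠ 11 → ((t ≠ 11 → ((t ≠ 11 → ((¬(t ≠ 11)) ∧ acc + 3*val ≥ -14 ∧ acc + 3*val < -5 ∧ (acc ≤ val + 16 ∨ (3/4)*t + val ≠ -3))) ∧ ((¬(t ≠ 11)) → (acc + 3*val ≥ -14 ∧ acc + 3*val < -5 ∧ (acc ≤ val + 16 ∨ (3/4)*t + val ≠ -3))))) ∧ ((¬(t ≠ 11)) → (acc + 3*val ≥ -14 ∧ acc + 3*val < -5 ∧ (acc ≤ val + 16 ∨ (3/4)*t + val ≠ -3))))) ∧ ((¬(t ≠ 11)) → (acc + 3*val ≥ -14 ∧ acc + 3*val < -5 ∧ (acc ≤ val + 16 ∨ s + (3/4)*t ≠ -3))))) ∧ ((¬(2*t = -9 → acc ≥ val + 2)) → ((t ≠ 11 → ((t ≠ 11 → ((t ≠ 11 → ((¬(t ≠ 11)) ∧ acc + 3*val ≥ -14 ∧ acc + 3*val < -5 ∧ (acc ≤ val + 16 ∨ (3/4)*t + val ≠ -3))) ∧ ((¬(t ≠ 11)) → (acc + 3*val ≥ -14 ∧ acc + 3*val < -5 ∧ (acc ≤ val + 16 ∨ (3/4)*t + val ≠ -3))))) ∧ ((¬(t ≠ 11)) → (acc + 3*val ≥ -14 ∧ acc + 3*val < -5 ∧ (acc ≤ val + 16 ∨ (3/4)*t + val ≠ -3))))) ∧ ((¬(t ≠ 11)) → (acc + 3*val ≥ -14 ∧ acc + 3*val < -5 ∧ (acc ≤ val + 16 ∨ s + (3/4)*t ≠ -3)))))
Answer: WP = ((2*t = -9 → acc ≥ val + 2) → ((t ≠ 11 → ((t ≠ 11 → ((t ≠ 11 → ((¬(t ≠ 11)) ∧ acc + 3*val ≥ -14 ∧ acc + 3*val < -5 ∧ (acc ≤ val + 16 ∨ (3/4)*t + val ≠ -3))) ∧ ((¬(t ≠ 11)) → (acc + 3*val ≥ -14 ∧ acc + 3*val < -5 ∧ (acc ≤ val + 16 ∨ (3/4)*t + val ≠ -3))))) ∧ ((¬(t ≠ 11)) → (acc + 3*val ≥ -14 ∧ acc + 3*val < -5 ∧ (acc ≤ val + 16 ∨ (3/4)*t + val ≠ -3))))) ∧ ((¬(t ≠ 11)) → (acc + 3*val ≥ -14 ∧ acc + 3*val < -5 ∧ (acc ≤ val + 16 ∨ s + (3/4)*t ≠ -3))))) ∧ ((¬(2*t = -9 → acc ≥ val + 2)) → ((t ≠ 11 → ((t ≠ 11 → ((t ≠ 11 → ((¬(t ≠ 11)) ∧ acc + 3*val ≥ -14 ∧ acc + 3*val < -5 ∧ (acc ≤ val + 16 ∨ (3/4)*t + val ≠ -3))) ∧ ((¬(t ≠ 11)) → (acc + 3*val ≥ -14 ∧ acc + 3*val < -5 ∧ (acc ≤ val + 16 ∨ (3/4)*t + val ≠ -3))))) ∧ ((¬(t ≠ 11)) → (acc + 3*val ≥ -14 ∧ acc + 3*val < -5 ∧ (acc ≤ val + 16 ∨ (3/4)*t + val ≠ -3))))) ∧ ((¬(t ≠ 11)) → (acc + 3*val ≥ -14 ∧ acc + 3*val < -5 ∧ (acc ≤ val + 16 ∨ s + (3/4)*t ≠ -3)))))


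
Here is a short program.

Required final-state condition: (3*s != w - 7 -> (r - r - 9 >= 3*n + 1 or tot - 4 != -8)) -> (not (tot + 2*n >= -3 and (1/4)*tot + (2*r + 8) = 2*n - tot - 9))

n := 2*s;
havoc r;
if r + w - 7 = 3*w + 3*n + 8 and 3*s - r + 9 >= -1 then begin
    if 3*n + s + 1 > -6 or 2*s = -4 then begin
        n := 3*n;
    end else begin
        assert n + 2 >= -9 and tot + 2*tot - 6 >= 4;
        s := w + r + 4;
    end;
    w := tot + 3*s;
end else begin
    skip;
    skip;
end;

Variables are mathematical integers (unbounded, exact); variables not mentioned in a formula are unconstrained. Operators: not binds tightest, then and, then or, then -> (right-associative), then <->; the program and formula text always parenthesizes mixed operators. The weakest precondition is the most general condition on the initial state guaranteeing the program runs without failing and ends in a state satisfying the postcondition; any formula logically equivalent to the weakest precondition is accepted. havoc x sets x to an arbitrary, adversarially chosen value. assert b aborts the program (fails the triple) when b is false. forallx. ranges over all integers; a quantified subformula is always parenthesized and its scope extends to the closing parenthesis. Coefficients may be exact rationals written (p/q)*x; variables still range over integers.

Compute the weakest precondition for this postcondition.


Working backward. After the program, the postcondition (3*s != w - 7 -> (r - r - 9 >= 3*n + 1 or tot - 4 != -8)) -> (not (tot + 2*n >= -3 and (1/4)*tot + (2*r + 8) = 2*n - tot - 9)) must hold; in canonical form it is (3*s != w - 7 -> (3*n <= -10 or tot != -4)) -> (not (2*n + tot >= -3 and 2*r + (5/4)*tot = 2*n - 17)).
Then branch requires ((3*n + s > -7 or 2*s = -4) -> ((tot != 7 -> (9*n <= -10 or tot != -4)) -> (not (6*n + tot >= -3 and 2*r + (5/4)*tot = 6*n - 17)))) and ((not (3*n + s > -7 or 2*s = -4)) -> (n >= -11 and 3*tot >= 10 and ((tot != 7 -> (3*n <= -10 or tot != -4)) -> (not (2*n + tot >= -3 and 2*r + (5/4)*tot = 2*n - 17))))); else branch requires (3*s != w - 7 -> (3*n <= -10 or tot != -4)) -> (not (2*n + tot >= -3 and 2*r + (5/4)*tot = 2*n - 17)).
Before the if: ((r = 3*n + 2*w + 15 and 3*s >= r - 10) -> (((3*n + s > -7 or 2*s = -4) -> ((tot != 7 -> (9*n <= -10 or tot != -4)) -> (not (6*n + tot >= -3 and 2*r + (5/4)*tot = 6*n - 17)))) and ((not (3*n + s > -7 or 2*s = -4)) -> (n >= -11 and 3*tot >= 10 and ((tot != 7 -> (3*n <= -10 or tot != -4)) -> (not (2*n + tot >= -3 and 2*r + (5/4)*tot = 2*n - 17))))))) and ((not (r = 3*n + 2*w + 15 and 3*s >= r - 10)) -> ((3*s != w - 7 -> (3*n <= -10 or tot != -4)) -> (not (2*n + tot >= -3 and 2*r + (5/4)*tot = 2*n - 17))))
Before havoc r: forall r_1. (((r_1 = 3*n + 2*w + 15 and 3*s >= r_1 - 10) -> (((3*n + s > -7 or 2*s = -4) -> ((tot != 7 -> (9*n <= -10 or tot != -4)) -> (not (6*n + tot >= -3 and 2*r_1 + (5/4)*tot = 6*n - 17)))) and ((not (3*n + s > -7 or 2*s = -4)) -> (n >= -11 and 3*tot >= 10 and ((tot != 7 -> (3*n <= -10 or tot != -4)) -> (not (2*n + tot >= -3 and 2*r_1 + (5/4)*tot = 2*n - 17))))))) and ((not (r_1 = 3*n + 2*w + 15 and 3*s >= r_1 - 10)) -> ((3*s != w - 7 -> (3*n <= -10 or tot != -4)) -> (not (2*n + tot >= -3 and 2*r_1 + (5/4)*tot = 2*n - 17)))))
Before n := 2*s: forall r_1. (((r_1 = 6*s + 2*w + 15 and 3*s >= r_1 - 10) -> (((7*s > -7 or 2*s = -4) -> ((tot != 7 -> (18*s <= -10 or tot != -4)) -> (not (12*s + tot >= -3 and 2*r_1 + (5/4)*tot = 12*s - 17)))) and ((not (7*s > -7 or 2*s = -4)) -> (2*s >= -11 and 3*tot >= 10 and ((tot != 7 -> (6*s <= -10 or tot != -4)) -> (not (4*s + tot >= -3 and 2*r_1 + (5/4)*tot = 4*s - 17))))))) and ((not (r_1 = 6*s + 2*w + 15 and 3*s >= r_1 - 10)) -> ((3*s != w - 7 -> (6*s <= -10 or tot != -4)) -> (not (4*s + tot >= -3 and 2*r_1 + (5/4)*tot = 4*s - 17)))))
Answer: WP = forall r_1. (((r_1 = 6*s + 2*w + 15 and 3*s >= r_1 - 10) -> (((7*s > -7 or 2*s = -4) -> ((tot != 7 -> (18*s <= -10 or tot != -4)) -> (not (12*s + tot >= -3 and 2*r_1 + (5/4)*tot = 12*s - 17)))) and ((not (7*s > -7 or 2*s = -4)) -> (2*s >= -11 and 3*tot >= 10 and ((tot != 7 -> (6*s <= -10 or tot != -4)) -> (not (4*s + tot >= -3 and 2*r_1 + (5/4)*tot = 4*s - 17))))))) and ((not (r_1 = 6*s + 2*w + 15 and 3*s >= r_1 - 10)) -> ((3*s != w - 7 -> (6*s <= -10 or tot != -4)) -> (not (4*s + tot >= -3 and 2*r_1 + (5/4)*tot = 4*s - 17)))))


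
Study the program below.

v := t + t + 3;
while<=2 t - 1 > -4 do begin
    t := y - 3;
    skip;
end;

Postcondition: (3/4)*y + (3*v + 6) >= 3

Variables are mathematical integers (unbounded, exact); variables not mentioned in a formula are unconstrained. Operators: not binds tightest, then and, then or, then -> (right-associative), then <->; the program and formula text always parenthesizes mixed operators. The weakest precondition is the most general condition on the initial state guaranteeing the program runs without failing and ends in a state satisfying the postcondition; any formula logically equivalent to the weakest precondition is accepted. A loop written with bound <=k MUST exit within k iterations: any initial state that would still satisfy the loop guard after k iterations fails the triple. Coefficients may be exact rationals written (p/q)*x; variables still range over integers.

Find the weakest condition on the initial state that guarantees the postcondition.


Working backward. After the program, the postcondition (3/4)*y + (3*v + 6) >= 3 must hold; in canonical form it is 3*v + (3/4)*y >= -3.
Before the loop (bound <=2), unroll the exhaustion recursion (WP_0 = exit-now case; WP_j = one more guarded iteration, up to j = 2):
  WP_0: (not (t > -3)) and 3*v + (3/4)*y >= -3
  WP_1: (t > -3 -> ((not (y > 0)) and 3*v + (3/4)*y >= -3)) and ((not (t > -3)) -> 3*v + (3/4)*y >= -3)
  WP_2: (t > -3 -> ((y > 0 -> ((not (y > 0)) and 3*v + (3/4)*y >= -3)) and ((not (y > 0)) -> 3*v + (3/4)*y >= -3))) and ((not (t > -3)) -> 3*v + (3/4)*y >= -3)
So before the loop: (t > -3 -> ((y > 0 -> ((not (y > 0)) and 3*v + (3/4)*y >= -3)) and ((not (y > 0)) -> 3*v + (3/4)*y >= -3))) and ((not (t > -3)) -> 3*v + (3/4)*y >= -3)
Before v := t + t + 3: (t > -3 -> ((y > 0 -> ((not (y > 0)) and 6*t + (3/4)*y >= -12)) and ((not (y > 0)) -> 6*t + (3/4)*y >= -12))) and ((not (t > -3)) -> 6*t + (3/4)*y >= -12)
Answer: WP = (t > -3 -> ((y > 0 -> ((not (y > 0)) and 6*t + (3/4)*y >= -12)) and ((not (y > 0)) -> 6*t + (3/4)*y >= -12))) and ((not (t > -3)) -> 6*t + (3/4)*y >= -12)


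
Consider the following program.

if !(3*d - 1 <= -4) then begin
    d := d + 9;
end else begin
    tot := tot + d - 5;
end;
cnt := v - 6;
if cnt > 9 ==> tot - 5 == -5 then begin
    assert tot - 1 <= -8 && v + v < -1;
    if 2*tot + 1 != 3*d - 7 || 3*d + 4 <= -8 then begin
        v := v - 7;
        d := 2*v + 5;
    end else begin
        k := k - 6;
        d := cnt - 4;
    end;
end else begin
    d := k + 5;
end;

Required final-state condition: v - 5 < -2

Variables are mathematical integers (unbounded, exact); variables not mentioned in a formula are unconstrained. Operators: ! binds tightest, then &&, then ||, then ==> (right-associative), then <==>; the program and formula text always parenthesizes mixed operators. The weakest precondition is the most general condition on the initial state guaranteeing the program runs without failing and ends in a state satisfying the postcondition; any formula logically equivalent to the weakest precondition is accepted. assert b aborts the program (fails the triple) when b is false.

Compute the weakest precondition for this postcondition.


Working backward. After the program, the postcondition v - 5 < -2 must hold; in canonical form it is v < 3.
Then branch requires tot <= -7 && 2*v < -1 && ((2*tot != 3*d - 8 || 3*d <= -12) ==> v < 10) && ((!(2*tot != 3*d - 8 || 3*d <= -12)) ==> v < 3); else branch requires v < 3.
Before the if: ((cnt > 9 ==> tot == 0) ==> (tot <= -7 && 2*v < -1 && ((2*tot != 3*d - 8 || 3*d <= -12) ==> v < 10) && ((!(2*tot != 3*d - 8 || 3*d <= -12)) ==> v < 3))) && ((!(cnt > 9 ==> tot == 0)) ==> v < 3)
Before cnt := v - 6: ((v > 15 ==> tot == 0) ==> (tot <= -7 && 2*v < -1 && ((2*tot != 3*d - 8 || 3*d <= -12) ==> v < 10) && ((!(2*tot != 3*d - 8 || 3*d <= -12)) ==> v < 3))) && ((!(v > 15 ==> tot == 0)) ==> v < 3)
Then branch requires ((v > 15 ==> tot == 0) ==> (tot <= -7 && 2*v < -1 && ((2*tot != 3*d + 19 || 3*d <= -39) ==> v < 10) && ((!(2*tot != 3*d + 19 || 3*d <= -39)) ==> v < 3))) && ((!(v > 15 ==> tot == 0)) ==> v < 3); else branch requires ((v > 15 ==> d + tot == 5) ==> (d + tot <= -2 && 2*v < -1 && ((2*tot != d + 2 || 3*d <= -12) ==> v < 10) && ((!(2*tot != d + 2 || 3*d <= -12)) ==> v < 3))) && ((!(v > 15 ==> d + tot == 5)) ==> v < 3).
Before the if: ((!(3*d <= -3)) ==> (((v > 15 ==> tot == 0) ==> (tot <= -7 && 2*v < -1 && ((2*tot != 3*d + 19 || 3*d <= -39) ==> v < 10) && ((!(2*tot != 3*d + 19 || 3*d <= -39)) ==> v < 3))) && ((!(v > 15 ==> tot == 0)) ==> v < 3))) && (3*d <= -3 ==> (((v > 15 ==> d + tot == 5) ==> (d + tot <= -2 && 2*v < -1 && ((2*tot != d + 2 || 3*d <= -12) ==> v < 10) && ((!(2*tot != d + 2 || 3*d <= -12)) ==> v < 3))) && ((!(v > 15 ==> d + tot == 5)) ==> v < 3)))
Answer: WP = ((!(3*d <= -3)) ==> (((v > 15 ==> tot == 0) ==> (tot <= -7 && 2*v < -1 && ((2*tot != 3*d + 19 || 3*d <= -39) ==> v < 10) && ((!(2*tot != 3*d + 19 || 3*d <= -39)) ==> v < 3))) && ((!(v > 15 ==> tot == 0)) ==> v < 3))) && (3*d <= -3 ==> (((v > 15 ==> d + tot == 5) ==> (d + tot <= -2 && 2*v < -1 && ((2*tot != d + 2 || 3*d <= -12) ==> v < 10) && ((!(2*tot != d + 2 || 3*d <= -12)) ==> v < 3))) && ((!(v > 15 ==> d + tot == 5)) ==> v < 3)))


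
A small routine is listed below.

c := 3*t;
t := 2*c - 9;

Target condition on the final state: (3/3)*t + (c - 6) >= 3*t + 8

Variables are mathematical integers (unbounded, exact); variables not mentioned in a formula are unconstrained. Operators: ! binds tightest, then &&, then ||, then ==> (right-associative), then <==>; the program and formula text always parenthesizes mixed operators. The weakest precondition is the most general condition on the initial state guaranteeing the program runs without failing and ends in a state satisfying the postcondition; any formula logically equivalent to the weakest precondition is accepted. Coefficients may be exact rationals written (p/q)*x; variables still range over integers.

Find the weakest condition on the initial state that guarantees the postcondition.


Working backward. After the program, the postcondition (3/3)*t + (c - 6) >= 3*t + 8 must hold; in canonical form it is c >= 2*t + 14.
Before t := 2*c - 9: 3*c <= 4
Before c := 3*t: 9*t <= 4
Answer: WP = 9*t <= 4


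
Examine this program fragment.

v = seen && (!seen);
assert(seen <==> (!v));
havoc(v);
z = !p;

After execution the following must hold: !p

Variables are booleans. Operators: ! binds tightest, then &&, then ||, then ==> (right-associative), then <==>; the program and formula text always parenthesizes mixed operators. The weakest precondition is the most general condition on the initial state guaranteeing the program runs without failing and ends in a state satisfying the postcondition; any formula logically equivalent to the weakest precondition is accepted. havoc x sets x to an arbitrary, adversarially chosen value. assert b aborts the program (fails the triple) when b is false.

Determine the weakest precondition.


Working backward. After the program, !p must hold.
Before z := !p: !p
Before havoc v: !p
Before assert seen <==> (!v): (seen <==> (!v)) && (!p)
Before v := seen && (!seen): seen && (!p)
Answer: WP = seen && (!p)


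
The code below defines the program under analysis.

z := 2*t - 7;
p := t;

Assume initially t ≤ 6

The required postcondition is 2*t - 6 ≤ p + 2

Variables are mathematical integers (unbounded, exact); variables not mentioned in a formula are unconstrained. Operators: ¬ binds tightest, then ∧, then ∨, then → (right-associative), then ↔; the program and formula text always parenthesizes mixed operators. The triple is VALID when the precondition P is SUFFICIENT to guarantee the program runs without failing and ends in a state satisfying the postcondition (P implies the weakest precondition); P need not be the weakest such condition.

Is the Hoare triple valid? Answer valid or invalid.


Working backward. After the program, the postcondition 2*t - 6 ≤ p + 2 must hold; in canonical form it is 2*t ≤ p + 8.
Before p := t: t ≤ 8
Before z := 2*t - 7: t ≤ 8
The weakest precondition is t ≤ 8.
Check whether t ≤ 6 implies it.
Every state satisfying the precondition satisfies the weakest precondition: the implication holds.
Answer: valid
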